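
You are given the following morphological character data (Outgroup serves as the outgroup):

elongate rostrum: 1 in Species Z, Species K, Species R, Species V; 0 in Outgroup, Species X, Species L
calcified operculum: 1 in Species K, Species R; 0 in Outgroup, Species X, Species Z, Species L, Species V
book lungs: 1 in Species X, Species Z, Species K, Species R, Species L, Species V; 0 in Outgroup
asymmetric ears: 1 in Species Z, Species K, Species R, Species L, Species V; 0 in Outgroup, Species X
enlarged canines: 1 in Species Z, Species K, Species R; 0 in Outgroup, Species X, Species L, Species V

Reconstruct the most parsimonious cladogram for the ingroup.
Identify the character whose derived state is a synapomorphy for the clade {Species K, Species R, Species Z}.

The outgroup has state '0' for every character, so '1' is the derived state throughout.
elongate rostrum (derived state '1') is shared by Species K, Species R, Species V, and Species Z — a synapomorphy uniting that clade.
calcified operculum (derived state '1') is shared by Species K and Species R — a synapomorphy uniting that clade.
book lungs (derived state '1') is shared by all ingroup taxa — unites the whole ingroup.
asymmetric ears (derived state '1') is shared by Species K, Species L, Species R, Species V, and Species Z — a synapomorphy uniting that clade.
Only Species K, Species R, and Species Z show the derived state '1' for enlarged canines, supporting them as a clade.
Most parsimonious ingroup topology: (Species X,(((Species Z,(Species K,Species R)),Species V),Species L)).
The clade {Species K, Species R, Species Z} is supported by enlarged canines: its derived state '1' occurs in exactly those taxa and in no other taxon (including the outgroup).

enlarged canines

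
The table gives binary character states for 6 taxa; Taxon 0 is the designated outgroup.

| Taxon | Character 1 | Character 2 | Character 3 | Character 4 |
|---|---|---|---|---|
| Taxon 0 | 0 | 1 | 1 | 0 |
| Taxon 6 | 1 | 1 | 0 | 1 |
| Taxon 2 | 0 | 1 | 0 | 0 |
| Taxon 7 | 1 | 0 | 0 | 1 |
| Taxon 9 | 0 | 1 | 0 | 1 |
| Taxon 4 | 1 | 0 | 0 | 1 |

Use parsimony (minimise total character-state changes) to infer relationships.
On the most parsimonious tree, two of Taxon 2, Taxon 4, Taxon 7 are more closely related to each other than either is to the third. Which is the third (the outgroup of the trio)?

Character polarity is set by the outgroup: the derived state is whichever differs from the outgroup's state, so for Character 2, Character 3 the derived state is '0', and for the remaining characters it is '1'.
Character 1: derived state '1' in Taxon 4, Taxon 6, and Taxon 7 only — synapomorphy for {Taxon 4, Taxon 6, Taxon 7}.
Character 2: derived state '0' in Taxon 4 and Taxon 7 only — synapomorphy for {Taxon 4, Taxon 7}.
All ingroup taxa share the derived state '0' for Character 3; it defines the ingroup but does not resolve relationships within it.
Character 4: derived state '1' in Taxon 4, Taxon 6, Taxon 7, and Taxon 9 only — synapomorphy for {Taxon 4, Taxon 6, Taxon 7, Taxon 9}.
Most parsimonious ingroup topology: (((Taxon 6,(Taxon 7,Taxon 4)),Taxon 9),Taxon 2).
Taxon 7 and Taxon 4 share a more recent common ancestor with each other than either does with Taxon 2, so Taxon 2 is the least closely related of the three.

Taxon 2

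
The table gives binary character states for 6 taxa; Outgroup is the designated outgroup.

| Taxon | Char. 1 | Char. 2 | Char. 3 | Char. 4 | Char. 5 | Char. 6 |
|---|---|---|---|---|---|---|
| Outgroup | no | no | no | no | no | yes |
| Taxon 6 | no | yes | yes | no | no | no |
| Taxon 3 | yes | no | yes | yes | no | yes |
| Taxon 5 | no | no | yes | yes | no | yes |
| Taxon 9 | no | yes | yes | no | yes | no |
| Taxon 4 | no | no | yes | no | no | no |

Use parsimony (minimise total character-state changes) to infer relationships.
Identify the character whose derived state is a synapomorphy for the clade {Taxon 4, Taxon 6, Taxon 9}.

Char. 6

Character polarity is set by the outgroup: the derived state is whichever differs from the outgroup's state, so for Char. 6 the derived state is 'no', and for the remaining characters it is 'yes'.
Char. 1: derived state 'yes' in Taxon 3 only — an autapomorphy, so it tells us nothing about relationships among taxa.
Char. 2: derived state 'yes' in Taxon 6 and Taxon 9 only — synapomorphy for {Taxon 6, Taxon 9}.
All ingroup taxa share the derived state 'yes' for Char. 3; it defines the ingroup but does not resolve relationships within it.
Char. 4 (derived state 'yes') is shared by Taxon 3 and Taxon 5 — a synapomorphy uniting that clade.
Char. 5 (derived state 'yes') is unique to Taxon 9 (autapomorphy; uninformative for grouping).
Char. 6: derived state 'no' in Taxon 4, Taxon 6, and Taxon 9 only — synapomorphy for {Taxon 4, Taxon 6, Taxon 9}.
Most parsimonious ingroup topology: (((Taxon 6,Taxon 9),Taxon 4),(Taxon 3,Taxon 5)).
The clade {Taxon 4, Taxon 6, Taxon 9} is supported by Char. 6: its derived state 'no' occurs in exactly those taxa and in no other taxon (including the outgroup).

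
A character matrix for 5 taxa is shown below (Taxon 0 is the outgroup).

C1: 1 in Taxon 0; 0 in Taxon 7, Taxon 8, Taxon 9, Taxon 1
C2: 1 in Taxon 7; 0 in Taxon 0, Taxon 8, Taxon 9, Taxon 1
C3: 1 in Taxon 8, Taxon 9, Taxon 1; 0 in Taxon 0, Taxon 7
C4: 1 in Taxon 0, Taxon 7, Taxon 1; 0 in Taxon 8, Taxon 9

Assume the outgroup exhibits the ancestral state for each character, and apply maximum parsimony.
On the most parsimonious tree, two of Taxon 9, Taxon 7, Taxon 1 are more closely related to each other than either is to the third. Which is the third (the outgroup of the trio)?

Taxon 7

Character polarity is set by the outgroup: the derived state is whichever differs from the outgroup's state, so for C1, C4 the derived state is '0', and for the remaining characters it is '1'.
C1 (derived state '0') is shared by all ingroup taxa — unites the whole ingroup.
C2 (derived state '1') is unique to Taxon 7 (autapomorphy; uninformative for grouping).
C3 (derived state '1') is shared by Taxon 1, Taxon 8, and Taxon 9 — a synapomorphy uniting that clade.
C4 (derived state '0') is shared by Taxon 8 and Taxon 9 — a synapomorphy uniting that clade.
Most parsimonious ingroup topology: (Taxon 7,((Taxon 8,Taxon 9),Taxon 1)).
Taxon 1 and Taxon 9 share a more recent common ancestor with each other than either does with Taxon 7, so Taxon 7 is the least closely related of the three.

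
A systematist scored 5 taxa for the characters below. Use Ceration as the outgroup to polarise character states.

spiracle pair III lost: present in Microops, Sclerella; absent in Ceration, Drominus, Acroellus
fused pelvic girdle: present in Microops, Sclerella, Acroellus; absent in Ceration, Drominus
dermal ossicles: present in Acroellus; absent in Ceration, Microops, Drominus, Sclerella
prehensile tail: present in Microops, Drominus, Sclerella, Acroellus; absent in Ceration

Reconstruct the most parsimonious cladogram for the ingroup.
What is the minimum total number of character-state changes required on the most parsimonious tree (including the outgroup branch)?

The outgroup has state 'absent' for every character, so 'present' is the derived state throughout.
spiracle pair III lost (derived state 'present') is shared by Microops and Sclerella — a synapomorphy uniting that clade.
fused pelvic girdle: derived state 'present' in Acroellus, Microops, and Sclerella only — synapomorphy for {Acroellus, Microops, Sclerella}.
dermal ossicles: derived state 'present' in Acroellus only — an autapomorphy, so it tells us nothing about relationships among taxa.
prehensile tail (derived state 'present') is shared by all ingroup taxa — unites the whole ingroup.
Most parsimonious ingroup topology: (((Microops,Sclerella),Acroellus),Drominus).
Changes per character on this tree: spiracle pair III lost: 1; fused pelvic girdle: 1; dermal ossicles: 1; prehensile tail: 1.
Total = 4.

4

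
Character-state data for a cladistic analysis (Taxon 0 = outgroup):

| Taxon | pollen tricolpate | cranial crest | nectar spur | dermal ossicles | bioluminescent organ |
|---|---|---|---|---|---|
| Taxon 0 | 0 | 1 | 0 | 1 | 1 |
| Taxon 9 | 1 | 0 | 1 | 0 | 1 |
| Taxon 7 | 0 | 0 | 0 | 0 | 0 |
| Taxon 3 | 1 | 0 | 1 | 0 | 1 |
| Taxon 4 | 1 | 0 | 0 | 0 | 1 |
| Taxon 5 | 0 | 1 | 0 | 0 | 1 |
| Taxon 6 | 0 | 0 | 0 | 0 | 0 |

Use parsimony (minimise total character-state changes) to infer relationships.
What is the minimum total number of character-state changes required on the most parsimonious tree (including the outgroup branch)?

Character polarity is set by the outgroup: the derived state is whichever differs from the outgroup's state, so for cranial crest, dermal ossicles, bioluminescent organ the derived state is '0', and for the remaining characters it is '1'.
pollen tricolpate: derived state '1' in Taxon 3, Taxon 4, and Taxon 9 only — synapomorphy for {Taxon 3, Taxon 4, Taxon 9}.
cranial crest: derived state '0' in Taxon 3, Taxon 4, Taxon 6, Taxon 7, and Taxon 9 only — synapomorphy for {Taxon 3, Taxon 4, Taxon 6, Taxon 7, Taxon 9}.
Only Taxon 3 and Taxon 9 show the derived state '1' for nectar spur, supporting them as a clade.
dermal ossicles (derived state '0') is shared by all ingroup taxa — unites the whole ingroup.
bioluminescent organ (derived state '0') is shared by Taxon 6 and Taxon 7 — a synapomorphy uniting that clade.
Most parsimonious ingroup topology: ((((Taxon 9,Taxon 3),Taxon 4),(Taxon 7,Taxon 6)),Taxon 5).
Changes per character on this tree: pollen tricolpate: 1; cranial crest: 1; nectar spur: 1; dermal ossicles: 1; bioluminescent organ: 1.
Total = 5.

5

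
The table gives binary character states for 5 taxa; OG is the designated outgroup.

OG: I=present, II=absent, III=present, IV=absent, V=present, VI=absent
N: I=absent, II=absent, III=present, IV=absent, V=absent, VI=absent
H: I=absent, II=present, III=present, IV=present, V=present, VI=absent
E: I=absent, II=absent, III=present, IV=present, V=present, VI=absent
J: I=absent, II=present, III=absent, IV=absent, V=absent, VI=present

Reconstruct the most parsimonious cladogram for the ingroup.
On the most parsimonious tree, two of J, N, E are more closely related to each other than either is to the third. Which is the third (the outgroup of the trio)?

Character polarity is set by the outgroup: the derived state is whichever differs from the outgroup's state, so for I, III, V the derived state is 'absent', and for the remaining characters it is 'present'.
I (derived state 'absent') is shared by all ingroup taxa — unites the whole ingroup.
II (state 'present') occurs in H and J but conflicts with the nesting implied by the other characters — most parsimoniously interpreted as homoplasy.
III (derived state 'absent') is unique to J (autapomorphy; uninformative for grouping).
IV: derived state 'present' in E and H only — synapomorphy for {E, H}.
Only J and N show the derived state 'absent' for V, supporting them as a clade.
VI (derived state 'present') is unique to J (autapomorphy; uninformative for grouping).
Most parsimonious ingroup topology: ((N,J),(H,E)).
J and N share a more recent common ancestor with each other than either does with E, so E is the least closely related of the three.

E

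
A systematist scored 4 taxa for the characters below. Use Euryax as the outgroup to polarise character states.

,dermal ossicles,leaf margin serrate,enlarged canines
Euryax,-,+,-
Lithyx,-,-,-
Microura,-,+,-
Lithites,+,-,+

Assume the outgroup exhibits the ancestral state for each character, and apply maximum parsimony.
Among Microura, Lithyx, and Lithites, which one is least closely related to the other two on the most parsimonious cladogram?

Microura

Character polarity is set by the outgroup: the derived state is whichever differs from the outgroup's state, so for leaf margin serrate the derived state is '-', and for the remaining characters it is '+'.
dermal ossicles: derived state '+' in Lithites only — an autapomorphy, so it tells us nothing about relationships among taxa.
leaf margin serrate (derived state '-') is shared by Lithites and Lithyx — a synapomorphy uniting that clade.
enlarged canines (derived state '+') is unique to Lithites (autapomorphy; uninformative for grouping).
Most parsimonious ingroup topology: ((Lithyx,Lithites),Microura).
Lithyx and Lithites share a more recent common ancestor with each other than either does with Microura, so Microura is the least closely related of the three.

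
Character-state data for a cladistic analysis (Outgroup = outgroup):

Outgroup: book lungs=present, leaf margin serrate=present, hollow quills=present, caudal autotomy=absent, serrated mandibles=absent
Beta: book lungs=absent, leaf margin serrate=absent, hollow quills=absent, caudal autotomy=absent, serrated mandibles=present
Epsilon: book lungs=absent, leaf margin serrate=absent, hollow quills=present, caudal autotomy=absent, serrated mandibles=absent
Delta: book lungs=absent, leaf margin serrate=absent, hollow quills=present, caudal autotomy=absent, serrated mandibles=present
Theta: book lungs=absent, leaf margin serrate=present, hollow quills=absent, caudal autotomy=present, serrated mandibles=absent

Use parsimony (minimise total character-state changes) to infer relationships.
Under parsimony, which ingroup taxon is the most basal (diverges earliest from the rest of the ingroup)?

Character polarity is set by the outgroup: the derived state is whichever differs from the outgroup's state, so for book lungs, leaf margin serrate, hollow quills the derived state is 'absent', and for the remaining characters it is 'present'.
book lungs (derived state 'absent') is shared by all ingroup taxa — unites the whole ingroup.
leaf margin serrate (derived state 'absent') is shared by Beta, Delta, and Epsilon — a synapomorphy uniting that clade.
hollow quills (state 'absent') occurs in Beta and Theta but conflicts with the nesting implied by the other characters — most parsimoniously interpreted as homoplasy.
caudal autotomy (derived state 'present') is unique to Theta (autapomorphy; uninformative for grouping).
serrated mandibles: derived state 'present' in Beta and Delta only — synapomorphy for {Beta, Delta}.
Most parsimonious ingroup topology: (((Beta,Delta),Epsilon),Theta).
Theta is sister to the clade containing all other ingroup taxa, so it is the earliest-diverging (most basal) ingroup lineage.

Theta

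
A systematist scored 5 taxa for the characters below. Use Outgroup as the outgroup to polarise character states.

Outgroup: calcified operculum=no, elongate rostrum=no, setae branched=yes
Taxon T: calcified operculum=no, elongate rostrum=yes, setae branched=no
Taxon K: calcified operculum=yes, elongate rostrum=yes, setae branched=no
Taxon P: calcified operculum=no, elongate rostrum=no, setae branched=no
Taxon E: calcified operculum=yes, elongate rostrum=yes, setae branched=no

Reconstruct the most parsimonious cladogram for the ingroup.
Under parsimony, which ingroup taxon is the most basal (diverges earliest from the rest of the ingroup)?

Character polarity is set by the outgroup: the derived state is whichever differs from the outgroup's state, so for setae branched the derived state is 'no', and for the remaining characters it is 'yes'.
calcified operculum: derived state 'yes' in Taxon E and Taxon K only — synapomorphy for {Taxon E, Taxon K}.
elongate rostrum: derived state 'yes' in Taxon E, Taxon K, and Taxon T only — synapomorphy for {Taxon E, Taxon K, Taxon T}.
All ingroup taxa share the derived state 'no' for setae branched; it defines the ingroup but does not resolve relationships within it.
Most parsimonious ingroup topology: ((Taxon T,(Taxon K,Taxon E)),Taxon P).
Taxon P is sister to the clade containing all other ingroup taxa, so it is the earliest-diverging (most basal) ingroup lineage.

Taxon P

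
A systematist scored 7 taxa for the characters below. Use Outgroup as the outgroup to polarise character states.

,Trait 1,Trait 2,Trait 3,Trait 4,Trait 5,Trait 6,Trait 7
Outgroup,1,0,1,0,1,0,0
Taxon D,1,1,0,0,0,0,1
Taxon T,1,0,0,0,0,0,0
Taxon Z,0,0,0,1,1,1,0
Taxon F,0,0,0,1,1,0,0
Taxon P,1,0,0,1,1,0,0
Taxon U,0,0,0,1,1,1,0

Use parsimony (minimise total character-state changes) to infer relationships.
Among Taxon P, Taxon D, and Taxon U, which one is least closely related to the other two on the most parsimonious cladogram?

Character polarity is set by the outgroup: the derived state is whichever differs from the outgroup's state, so for Trait 1, Trait 3, Trait 5 the derived state is '0', and for the remaining characters it is '1'.
Trait 1: derived state '0' in Taxon F, Taxon U, and Taxon Z only — synapomorphy for {Taxon F, Taxon U, Taxon Z}.
Trait 2: derived state '1' in Taxon D only — an autapomorphy, so it tells us nothing about relationships among taxa.
Trait 3 (derived state '0') is shared by all ingroup taxa — unites the whole ingroup.
Trait 4 (derived state '1') is shared by Taxon F, Taxon P, Taxon U, and Taxon Z — a synapomorphy uniting that clade.
Only Taxon D and Taxon T show the derived state '0' for Trait 5, supporting them as a clade.
Only Taxon U and Taxon Z show the derived state '1' for Trait 6, supporting them as a clade.
Trait 7: derived state '1' in Taxon D only — an autapomorphy, so it tells us nothing about relationships among taxa.
Most parsimonious ingroup topology: ((Taxon D,Taxon T),(((Taxon Z,Taxon U),Taxon F),Taxon P)).
Taxon U and Taxon P share a more recent common ancestor with each other than either does with Taxon D, so Taxon D is the least closely related of the three.

Taxon D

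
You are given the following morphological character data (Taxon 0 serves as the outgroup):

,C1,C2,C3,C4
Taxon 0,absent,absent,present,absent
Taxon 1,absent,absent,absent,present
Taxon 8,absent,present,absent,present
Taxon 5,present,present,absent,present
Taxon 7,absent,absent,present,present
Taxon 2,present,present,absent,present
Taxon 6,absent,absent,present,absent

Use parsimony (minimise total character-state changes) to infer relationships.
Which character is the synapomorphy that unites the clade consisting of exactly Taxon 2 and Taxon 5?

C1

Character polarity is set by the outgroup: the derived state is whichever differs from the outgroup's state, so for C3 the derived state is 'absent', and for the remaining characters it is 'present'.
C1 (derived state 'present') is shared by Taxon 2 and Taxon 5 — a synapomorphy uniting that clade.
C2 (derived state 'present') is shared by Taxon 2, Taxon 5, and Taxon 8 — a synapomorphy uniting that clade.
Only Taxon 1, Taxon 2, Taxon 5, and Taxon 8 show the derived state 'absent' for C3, supporting them as a clade.
C4 (derived state 'present') is shared by Taxon 1, Taxon 2, Taxon 5, Taxon 7, and Taxon 8 — a synapomorphy uniting that clade.
Most parsimonious ingroup topology: (((Taxon 1,(Taxon 8,(Taxon 5,Taxon 2))),Taxon 7),Taxon 6).
The clade {Taxon 2, Taxon 5} is supported by C1: its derived state 'present' occurs in exactly those taxa and in no other taxon (including the outgroup).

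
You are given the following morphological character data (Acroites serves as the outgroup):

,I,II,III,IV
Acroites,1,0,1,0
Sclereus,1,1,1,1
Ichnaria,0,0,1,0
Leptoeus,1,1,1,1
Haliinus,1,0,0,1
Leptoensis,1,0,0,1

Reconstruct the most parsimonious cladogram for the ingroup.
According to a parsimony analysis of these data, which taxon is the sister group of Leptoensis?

Haliinus

Character polarity is set by the outgroup: the derived state is whichever differs from the outgroup's state, so for I, III the derived state is '0', and for the remaining characters it is '1'.
I (derived state '0') is unique to Ichnaria (autapomorphy; uninformative for grouping).
Only Leptoeus and Sclereus show the derived state '1' for II, supporting them as a clade.
III: derived state '0' in Haliinus and Leptoensis only — synapomorphy for {Haliinus, Leptoensis}.
IV: derived state '1' in Haliinus, Leptoensis, Leptoeus, and Sclereus only — synapomorphy for {Haliinus, Leptoensis, Leptoeus, Sclereus}.
Most parsimonious ingroup topology: (((Sclereus,Leptoeus),(Haliinus,Leptoensis)),Ichnaria).
Leptoensis and Haliinus form a cherry on this tree, so they are sister taxa.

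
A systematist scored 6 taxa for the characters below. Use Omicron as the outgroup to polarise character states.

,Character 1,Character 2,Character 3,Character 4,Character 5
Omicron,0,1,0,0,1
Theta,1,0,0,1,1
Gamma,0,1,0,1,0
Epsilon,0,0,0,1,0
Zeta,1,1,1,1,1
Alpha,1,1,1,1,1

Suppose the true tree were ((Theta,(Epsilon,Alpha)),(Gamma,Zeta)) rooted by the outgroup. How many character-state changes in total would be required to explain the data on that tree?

Map each character onto ((Theta,(Epsilon,Alpha)),(Gamma,Zeta)) (rooted by Omicron) and count the minimum state changes it requires (Fitch parsimony):
Character 1: 3; Character 2: 2; Character 3: 2; Character 4: 1; Character 5: 2.
Total tree length = 10.

10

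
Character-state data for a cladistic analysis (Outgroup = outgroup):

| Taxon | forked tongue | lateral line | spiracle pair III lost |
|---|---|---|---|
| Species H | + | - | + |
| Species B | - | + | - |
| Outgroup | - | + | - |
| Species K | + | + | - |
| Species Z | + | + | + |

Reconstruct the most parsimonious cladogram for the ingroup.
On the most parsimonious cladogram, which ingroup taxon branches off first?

Character polarity is set by the outgroup: the derived state is whichever differs from the outgroup's state, so for lateral line the derived state is '-', and for the remaining characters it is '+'.
Only Species H, Species K, and Species Z show the derived state '+' for forked tongue, supporting them as a clade.
lateral line (derived state '-') is unique to Species H (autapomorphy; uninformative for grouping).
spiracle pair III lost: derived state '+' in Species H and Species Z only — synapomorphy for {Species H, Species Z}.
Most parsimonious ingroup topology: (((Species H,Species Z),Species K),Species B).
Species B is sister to the clade containing all other ingroup taxa, so it is the earliest-diverging (most basal) ingroup lineage.

Species B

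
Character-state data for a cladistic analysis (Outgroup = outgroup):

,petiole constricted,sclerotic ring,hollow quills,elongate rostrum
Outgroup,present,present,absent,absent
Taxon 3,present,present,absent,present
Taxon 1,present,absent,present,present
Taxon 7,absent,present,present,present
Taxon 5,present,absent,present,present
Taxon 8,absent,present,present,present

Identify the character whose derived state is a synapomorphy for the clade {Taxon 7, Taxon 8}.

petiole constricted

Character polarity is set by the outgroup: the derived state is whichever differs from the outgroup's state, so for petiole constricted, sclerotic ring the derived state is 'absent', and for the remaining characters it is 'present'.
petiole constricted: derived state 'absent' in Taxon 7 and Taxon 8 only — synapomorphy for {Taxon 7, Taxon 8}.
sclerotic ring (derived state 'absent') is shared by Taxon 1 and Taxon 5 — a synapomorphy uniting that clade.
Only Taxon 1, Taxon 5, Taxon 7, and Taxon 8 show the derived state 'present' for hollow quills, supporting them as a clade.
elongate rostrum (derived state 'present') is shared by all ingroup taxa — unites the whole ingroup.
Most parsimonious ingroup topology: (Taxon 3,((Taxon 1,Taxon 5),(Taxon 7,Taxon 8))).
The clade {Taxon 7, Taxon 8} is supported by petiole constricted: its derived state 'absent' occurs in exactly those taxa and in no other taxon (including the outgroup).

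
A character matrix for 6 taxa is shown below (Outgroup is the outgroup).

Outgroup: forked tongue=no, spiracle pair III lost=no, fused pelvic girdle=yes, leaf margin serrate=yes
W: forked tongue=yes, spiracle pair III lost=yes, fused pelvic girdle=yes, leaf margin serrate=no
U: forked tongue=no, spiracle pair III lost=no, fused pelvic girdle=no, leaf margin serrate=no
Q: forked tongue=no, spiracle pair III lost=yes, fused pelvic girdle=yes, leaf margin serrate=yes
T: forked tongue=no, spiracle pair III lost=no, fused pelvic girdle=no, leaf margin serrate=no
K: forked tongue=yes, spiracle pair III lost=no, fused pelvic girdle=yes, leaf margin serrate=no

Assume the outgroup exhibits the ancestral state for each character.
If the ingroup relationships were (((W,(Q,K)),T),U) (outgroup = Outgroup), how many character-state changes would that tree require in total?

Map each character onto (((W,(Q,K)),T),U) (rooted by Outgroup) and count the minimum state changes it requires (Fitch parsimony):
forked tongue: 2; spiracle pair III lost: 2; fused pelvic girdle: 2; leaf margin serrate: 2.
Total tree length = 8.

8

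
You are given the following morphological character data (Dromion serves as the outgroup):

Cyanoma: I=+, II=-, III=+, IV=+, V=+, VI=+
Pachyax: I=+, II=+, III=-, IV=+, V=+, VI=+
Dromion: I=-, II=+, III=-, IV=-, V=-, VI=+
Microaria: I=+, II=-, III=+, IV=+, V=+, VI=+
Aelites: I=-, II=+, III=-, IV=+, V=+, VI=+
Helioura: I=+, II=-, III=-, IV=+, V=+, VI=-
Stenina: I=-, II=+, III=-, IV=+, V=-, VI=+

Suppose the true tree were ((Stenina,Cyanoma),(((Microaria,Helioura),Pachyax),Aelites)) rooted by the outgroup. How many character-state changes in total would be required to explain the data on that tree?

Map each character onto ((Stenina,Cyanoma),(((Microaria,Helioura),Pachyax),Aelites)) (rooted by Dromion) and count the minimum state changes it requires (Fitch parsimony):
I: 2; II: 2; III: 2; IV: 1; V: 2; VI: 1.
Total tree length = 10.

10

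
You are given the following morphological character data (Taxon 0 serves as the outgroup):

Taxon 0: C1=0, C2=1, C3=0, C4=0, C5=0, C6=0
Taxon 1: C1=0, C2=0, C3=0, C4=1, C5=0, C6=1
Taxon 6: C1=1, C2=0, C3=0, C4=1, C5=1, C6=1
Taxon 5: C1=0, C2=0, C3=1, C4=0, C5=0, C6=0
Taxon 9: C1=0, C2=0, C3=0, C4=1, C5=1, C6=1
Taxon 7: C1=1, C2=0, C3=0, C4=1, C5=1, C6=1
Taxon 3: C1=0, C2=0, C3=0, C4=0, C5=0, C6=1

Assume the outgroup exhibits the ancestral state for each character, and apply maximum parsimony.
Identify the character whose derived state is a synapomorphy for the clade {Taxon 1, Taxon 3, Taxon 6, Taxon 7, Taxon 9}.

Character polarity is set by the outgroup: the derived state is whichever differs from the outgroup's state, so for C2 the derived state is '0', and for the remaining characters it is '1'.
Only Taxon 6 and Taxon 7 show the derived state '1' for C1, supporting them as a clade.
All ingroup taxa share the derived state '0' for C2; it defines the ingroup but does not resolve relationships within it.
C3: derived state '1' in Taxon 5 only — an autapomorphy, so it tells us nothing about relationships among taxa.
C4: derived state '1' in Taxon 1, Taxon 6, Taxon 7, and Taxon 9 only — synapomorphy for {Taxon 1, Taxon 6, Taxon 7, Taxon 9}.
C5 (derived state '1') is shared by Taxon 6, Taxon 7, and Taxon 9 — a synapomorphy uniting that clade.
C6: derived state '1' in Taxon 1, Taxon 3, Taxon 6, Taxon 7, and Taxon 9 only — synapomorphy for {Taxon 1, Taxon 3, Taxon 6, Taxon 7, Taxon 9}.
Most parsimonious ingroup topology: (((Taxon 1,((Taxon 6,Taxon 7),Taxon 9)),Taxon 3),Taxon 5).
The clade {Taxon 1, Taxon 3, Taxon 6, Taxon 7, Taxon 9} is supported by C6: its derived state '1' occurs in exactly those taxa and in no other taxon (including the outgroup).

C6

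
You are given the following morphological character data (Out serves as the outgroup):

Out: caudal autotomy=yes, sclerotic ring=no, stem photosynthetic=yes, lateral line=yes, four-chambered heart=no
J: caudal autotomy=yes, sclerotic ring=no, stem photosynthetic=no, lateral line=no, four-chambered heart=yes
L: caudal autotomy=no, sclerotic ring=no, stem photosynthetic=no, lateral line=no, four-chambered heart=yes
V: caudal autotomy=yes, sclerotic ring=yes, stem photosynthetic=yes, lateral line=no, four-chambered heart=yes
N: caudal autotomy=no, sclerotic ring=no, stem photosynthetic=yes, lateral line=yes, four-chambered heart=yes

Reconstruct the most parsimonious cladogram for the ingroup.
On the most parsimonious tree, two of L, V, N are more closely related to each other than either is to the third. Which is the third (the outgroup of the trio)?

Character polarity is set by the outgroup: the derived state is whichever differs from the outgroup's state, so for caudal autotomy, stem photosynthetic, lateral line the derived state is 'no', and for the remaining characters it is 'yes'.
caudal autotomy groups L and N, which is incompatible with the clades supported by the remaining characters; treating it as convergent (homoplasy) costs fewer steps than any alternative tree.
sclerotic ring (derived state 'yes') is unique to V (autapomorphy; uninformative for grouping).
stem photosynthetic (derived state 'no') is shared by J and L — a synapomorphy uniting that clade.
lateral line: derived state 'no' in J, L, and V only — synapomorphy for {J, L, V}.
four-chambered heart (derived state 'yes') is shared by all ingroup taxa — unites the whole ingroup.
Most parsimonious ingroup topology: (((J,L),V),N).
V and L share a more recent common ancestor with each other than either does with N, so N is the least closely related of the three.

N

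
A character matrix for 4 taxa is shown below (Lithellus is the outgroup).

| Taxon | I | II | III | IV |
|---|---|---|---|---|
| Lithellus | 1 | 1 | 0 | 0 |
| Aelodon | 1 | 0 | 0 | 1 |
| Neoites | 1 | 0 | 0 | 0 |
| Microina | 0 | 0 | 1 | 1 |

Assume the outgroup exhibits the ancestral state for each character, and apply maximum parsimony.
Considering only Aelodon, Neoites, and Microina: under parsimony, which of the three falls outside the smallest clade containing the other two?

Neoites

Character polarity is set by the outgroup: the derived state is whichever differs from the outgroup's state, so for I, II the derived state is '0', and for the remaining characters it is '1'.
I (derived state '0') is unique to Microina (autapomorphy; uninformative for grouping).
All ingroup taxa share the derived state '0' for II; it defines the ingroup but does not resolve relationships within it.
III: derived state '1' in Microina only — an autapomorphy, so it tells us nothing about relationships among taxa.
Only Aelodon and Microina show the derived state '1' for IV, supporting them as a clade.
Most parsimonious ingroup topology: ((Aelodon,Microina),Neoites).
Aelodon and Microina share a more recent common ancestor with each other than either does with Neoites, so Neoites is the least closely related of the three.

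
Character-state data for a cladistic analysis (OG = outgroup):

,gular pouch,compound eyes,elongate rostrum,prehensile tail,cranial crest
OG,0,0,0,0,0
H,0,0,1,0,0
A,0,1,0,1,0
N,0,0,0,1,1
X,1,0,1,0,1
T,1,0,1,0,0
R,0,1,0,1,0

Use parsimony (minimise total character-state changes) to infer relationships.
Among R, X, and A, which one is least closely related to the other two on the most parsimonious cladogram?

X

The outgroup has state '0' for every character, so '1' is the derived state throughout.
Only T and X show the derived state '1' for gular pouch, supporting them as a clade.
Only A and R show the derived state '1' for compound eyes, supporting them as a clade.
Only H, T, and X show the derived state '1' for elongate rostrum, supporting them as a clade.
prehensile tail: derived state '1' in A, N, and R only — synapomorphy for {A, N, R}.
cranial crest groups N and X, which is incompatible with the clades supported by the remaining characters; treating it as convergent (homoplasy) costs fewer steps than any alternative tree.
Most parsimonious ingroup topology: ((H,(X,T)),((A,R),N)).
R and A share a more recent common ancestor with each other than either does with X, so X is the least closely related of the three.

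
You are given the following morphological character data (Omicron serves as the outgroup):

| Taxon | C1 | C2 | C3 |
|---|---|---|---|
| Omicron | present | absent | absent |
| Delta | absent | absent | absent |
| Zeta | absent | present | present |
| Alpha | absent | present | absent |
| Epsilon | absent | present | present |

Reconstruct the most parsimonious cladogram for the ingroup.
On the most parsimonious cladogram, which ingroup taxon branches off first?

Delta

Character polarity is set by the outgroup: the derived state is whichever differs from the outgroup's state, so for C1 the derived state is 'absent', and for the remaining characters it is 'present'.
All ingroup taxa share the derived state 'absent' for C1; it defines the ingroup but does not resolve relationships within it.
Only Alpha, Epsilon, and Zeta show the derived state 'present' for C2, supporting them as a clade.
Only Epsilon and Zeta show the derived state 'present' for C3, supporting them as a clade.
Most parsimonious ingroup topology: (Delta,((Zeta,Epsilon),Alpha)).
Delta is sister to the clade containing all other ingroup taxa, so it is the earliest-diverging (most basal) ingroup lineage.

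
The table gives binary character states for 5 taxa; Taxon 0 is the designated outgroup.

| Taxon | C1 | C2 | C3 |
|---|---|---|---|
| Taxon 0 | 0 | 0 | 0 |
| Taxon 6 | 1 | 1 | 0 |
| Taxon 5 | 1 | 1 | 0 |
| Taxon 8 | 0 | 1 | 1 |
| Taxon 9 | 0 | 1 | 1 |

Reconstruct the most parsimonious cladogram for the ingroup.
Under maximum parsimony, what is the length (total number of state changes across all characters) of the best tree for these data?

The outgroup has state '0' for every character, so '1' is the derived state throughout.
C1 (derived state '1') is shared by Taxon 5 and Taxon 6 — a synapomorphy uniting that clade.
C2 (derived state '1') is shared by all ingroup taxa — unites the whole ingroup.
Only Taxon 8 and Taxon 9 show the derived state '1' for C3, supporting them as a clade.
Most parsimonious ingroup topology: ((Taxon 6,Taxon 5),(Taxon 8,Taxon 9)).
Changes per character on this tree: C1: 1; C2: 1; C3: 1.
Total = 3.

3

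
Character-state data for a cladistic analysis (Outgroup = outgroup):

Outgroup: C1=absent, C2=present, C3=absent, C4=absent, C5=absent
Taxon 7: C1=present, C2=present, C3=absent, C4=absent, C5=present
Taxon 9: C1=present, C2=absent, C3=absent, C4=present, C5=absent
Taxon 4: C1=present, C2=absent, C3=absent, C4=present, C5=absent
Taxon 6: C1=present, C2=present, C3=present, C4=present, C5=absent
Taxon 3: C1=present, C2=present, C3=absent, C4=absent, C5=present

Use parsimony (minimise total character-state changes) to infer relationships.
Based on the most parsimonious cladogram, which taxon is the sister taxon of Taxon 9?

Taxon 4

Character polarity is set by the outgroup: the derived state is whichever differs from the outgroup's state, so for C2 the derived state is 'absent', and for the remaining characters it is 'present'.
All ingroup taxa share the derived state 'present' for C1; it defines the ingroup but does not resolve relationships within it.
C2 (derived state 'absent') is shared by Taxon 4 and Taxon 9 — a synapomorphy uniting that clade.
C3: derived state 'present' in Taxon 6 only — an autapomorphy, so it tells us nothing about relationships among taxa.
C4 (derived state 'present') is shared by Taxon 4, Taxon 6, and Taxon 9 — a synapomorphy uniting that clade.
C5 (derived state 'present') is shared by Taxon 3 and Taxon 7 — a synapomorphy uniting that clade.
Most parsimonious ingroup topology: ((Taxon 7,Taxon 3),((Taxon 9,Taxon 4),Taxon 6)).
Taxon 9 and Taxon 4 form a cherry on this tree, so they are sister taxa.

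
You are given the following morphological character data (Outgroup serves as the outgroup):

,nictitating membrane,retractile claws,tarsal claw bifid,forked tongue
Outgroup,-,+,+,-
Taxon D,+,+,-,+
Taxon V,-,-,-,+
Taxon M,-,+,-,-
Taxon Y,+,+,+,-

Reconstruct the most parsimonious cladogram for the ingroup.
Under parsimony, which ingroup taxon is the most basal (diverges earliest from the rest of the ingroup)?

Character polarity is set by the outgroup: the derived state is whichever differs from the outgroup's state, so for retractile claws, tarsal claw bifid the derived state is '-', and for the remaining characters it is '+'.
nictitating membrane groups Taxon D and Taxon Y, which is incompatible with the clades supported by the remaining characters; treating it as convergent (homoplasy) costs fewer steps than any alternative tree.
retractile claws (derived state '-') is unique to Taxon V (autapomorphy; uninformative for grouping).
Only Taxon D, Taxon M, and Taxon V show the derived state '-' for tarsal claw bifid, supporting them as a clade.
forked tongue: derived state '+' in Taxon D and Taxon V only — synapomorphy for {Taxon D, Taxon V}.
Most parsimonious ingroup topology: (((Taxon D,Taxon V),Taxon M),Taxon Y).
Taxon Y is sister to the clade containing all other ingroup taxa, so it is the earliest-diverging (most basal) ingroup lineage.

Taxon Y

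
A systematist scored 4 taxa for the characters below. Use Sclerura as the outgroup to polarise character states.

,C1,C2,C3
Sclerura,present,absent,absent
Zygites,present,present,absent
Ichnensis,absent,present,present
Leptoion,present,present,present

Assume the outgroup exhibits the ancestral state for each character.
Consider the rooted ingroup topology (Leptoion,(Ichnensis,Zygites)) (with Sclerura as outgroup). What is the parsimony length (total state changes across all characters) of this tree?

4

Map each character onto (Leptoion,(Ichnensis,Zygites)) (rooted by Sclerura) and count the minimum state changes it requires (Fitch parsimony):
C1: 1; C2: 1; C3: 2.
Total tree length = 4.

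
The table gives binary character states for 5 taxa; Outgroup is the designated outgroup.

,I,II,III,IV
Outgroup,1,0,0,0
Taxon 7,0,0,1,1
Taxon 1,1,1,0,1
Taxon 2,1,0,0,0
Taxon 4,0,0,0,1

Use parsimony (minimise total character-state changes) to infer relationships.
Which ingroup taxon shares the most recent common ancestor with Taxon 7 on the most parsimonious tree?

Character polarity is set by the outgroup: the derived state is whichever differs from the outgroup's state, so for I the derived state is '0', and for the remaining characters it is '1'.
I: derived state '0' in Taxon 4 and Taxon 7 only — synapomorphy for {Taxon 4, Taxon 7}.
II: derived state '1' in Taxon 1 only — an autapomorphy, so it tells us nothing about relationships among taxa.
III (derived state '1') is unique to Taxon 7 (autapomorphy; uninformative for grouping).
IV (derived state '1') is shared by Taxon 1, Taxon 4, and Taxon 7 — a synapomorphy uniting that clade.
Most parsimonious ingroup topology: (((Taxon 7,Taxon 4),Taxon 1),Taxon 2).
Taxon 7 and Taxon 4 form a cherry on this tree, so they are sister taxa.

Taxon 4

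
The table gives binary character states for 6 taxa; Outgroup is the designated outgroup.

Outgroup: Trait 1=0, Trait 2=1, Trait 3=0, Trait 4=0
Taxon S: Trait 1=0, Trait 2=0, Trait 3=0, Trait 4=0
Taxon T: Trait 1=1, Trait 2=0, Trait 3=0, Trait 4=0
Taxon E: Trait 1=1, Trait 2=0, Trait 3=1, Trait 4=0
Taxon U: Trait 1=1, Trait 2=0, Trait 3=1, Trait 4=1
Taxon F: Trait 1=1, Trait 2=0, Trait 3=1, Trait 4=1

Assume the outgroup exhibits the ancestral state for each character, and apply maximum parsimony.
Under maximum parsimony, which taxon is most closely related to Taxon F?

Taxon U

Character polarity is set by the outgroup: the derived state is whichever differs from the outgroup's state, so for Trait 2 the derived state is '0', and for the remaining characters it is '1'.
Only Taxon E, Taxon F, Taxon T, and Taxon U show the derived state '1' for Trait 1, supporting them as a clade.
All ingroup taxa share the derived state '0' for Trait 2; it defines the ingroup but does not resolve relationships within it.
Trait 3: derived state '1' in Taxon E, Taxon F, and Taxon U only — synapomorphy for {Taxon E, Taxon F, Taxon U}.
Trait 4 (derived state '1') is shared by Taxon F and Taxon U — a synapomorphy uniting that clade.
Most parsimonious ingroup topology: (Taxon S,(Taxon T,(Taxon E,(Taxon U,Taxon F)))).
Taxon F and Taxon U form a cherry on this tree, so they are sister taxa.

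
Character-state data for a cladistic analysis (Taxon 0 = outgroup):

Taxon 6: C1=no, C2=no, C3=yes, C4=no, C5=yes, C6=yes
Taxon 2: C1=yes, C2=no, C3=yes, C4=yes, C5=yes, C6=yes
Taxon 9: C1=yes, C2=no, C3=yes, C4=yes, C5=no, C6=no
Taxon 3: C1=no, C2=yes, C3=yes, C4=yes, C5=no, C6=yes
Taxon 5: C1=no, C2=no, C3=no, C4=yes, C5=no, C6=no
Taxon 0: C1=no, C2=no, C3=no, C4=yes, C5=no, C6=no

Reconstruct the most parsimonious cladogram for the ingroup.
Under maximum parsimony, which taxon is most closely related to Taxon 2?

Taxon 6

Character polarity is set by the outgroup: the derived state is whichever differs from the outgroup's state, so for C4 the derived state is 'no', and for the remaining characters it is 'yes'.
C1 (state 'yes') occurs in Taxon 2 and Taxon 9 but conflicts with the nesting implied by the other characters — most parsimoniously interpreted as homoplasy.
C2 (derived state 'yes') is unique to Taxon 3 (autapomorphy; uninformative for grouping).
Only Taxon 2, Taxon 3, Taxon 6, and Taxon 9 show the derived state 'yes' for C3, supporting them as a clade.
C4: derived state 'no' in Taxon 6 only — an autapomorphy, so it tells us nothing about relationships among taxa.
C5: derived state 'yes' in Taxon 2 and Taxon 6 only — synapomorphy for {Taxon 2, Taxon 6}.
C6 (derived state 'yes') is shared by Taxon 2, Taxon 3, and Taxon 6 — a synapomorphy uniting that clade.
Most parsimonious ingroup topology: (Taxon 5,(((Taxon 2,Taxon 6),Taxon 3),Taxon 9)).
Taxon 2 and Taxon 6 form a cherry on this tree, so they are sister taxa.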